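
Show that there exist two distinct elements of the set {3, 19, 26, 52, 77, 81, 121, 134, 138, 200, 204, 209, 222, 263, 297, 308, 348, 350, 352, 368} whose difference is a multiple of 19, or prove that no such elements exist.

Reduce each element mod 19: 3↦3, 19↦0, 26↦7, 52↦14, 77↦1, 81↦5, 121↦7, 134↦1, 138↦5, 200↦10, 204↦14, 209↦0, 222↦13, 263↦16, 297↦12, 308↦4, 348↦6, 350↦8, 352↦10, 368↦7. The residue 0 repeats (at 19 and 209), and 209 − 19 = 190 = 10·19.

The pair (19, 209) works.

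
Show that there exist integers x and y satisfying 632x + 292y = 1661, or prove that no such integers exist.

gcd(632, 292) = 4, so every integer of the form 632x + 292y is a multiple of 4.
However 1661 leaves remainder 1 on division by 4.
So the equation is unsolvable over ℤ.

No such integers exist.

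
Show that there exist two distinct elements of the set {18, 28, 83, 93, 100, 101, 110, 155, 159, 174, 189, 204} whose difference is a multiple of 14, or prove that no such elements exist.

Reduce each element modulo 14: 18↦4, 28↦0, 83↦13, 93↦9, 100↦2, 101↦3, 110↦12, 155↦1, 159↦5, 174↦6, 189↦7, 204↦8.
No residue repeats among the 12 elements, so no pair has difference ≡ 0 (mod 14).

No such pair exists.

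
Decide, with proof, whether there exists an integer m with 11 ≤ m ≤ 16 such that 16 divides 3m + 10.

At m = 11, 3·11 + 10 = 43 ≡ 11 (mod 16), and each step in m adds 3, giving residues 11, 14, 1, 4, 7, 10 for m = 11, 12, …, 16.
The residue 0 does not occur, so no m in [11, 16] makes 3m + 10 a multiple of 16.

No such integer m in that range exists.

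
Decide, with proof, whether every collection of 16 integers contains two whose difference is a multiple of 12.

Yes, this is always true.

Each integer lies in one of the 12 residue classes modulo 12.
With 16 integers and only 12 classes, the pigeonhole principle forces two of them, say a and b, into the same class.
Then a ≡ b (mod 12), i.e. 12 ∣ (a − b).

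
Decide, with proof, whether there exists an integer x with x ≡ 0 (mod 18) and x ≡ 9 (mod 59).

x = 540

The moduli 18 and 59 are coprime, so by the Chinese Remainder Theorem a unique solution modulo 1062 exists.
Write x = 0 + 18t and require 0 + 18t ≡ 9 (mod 59), i.e. 18t ≡ 9 (mod 59).
To invert 18 modulo 59: 59 = 3·18 + 5, 18 = 3·5 + 3, 5 = 1·3 + 2, 3 = 1·2 + 1, 2 = 2·1 + 0, and unwinding, 1 = 3 − 1·2 = 3 − (5 − 1·3) = −5 + 2·3 = −5 + 2·(18 − 3·5) = 2·18 − 7·5 = 2·18 − 7·(59 − 3·18) = −7·59 + 23·18. Thus 18⁻¹ ≡ 23 (mod 59).
Multiplying by 23: t ≡ 23·9 = 207 ≡ 30 (mod 59).
With t = 30: x = 0 + 18·30 = 540.
Check: 540 mod 18 = 0, 540 mod 59 = 9. ✓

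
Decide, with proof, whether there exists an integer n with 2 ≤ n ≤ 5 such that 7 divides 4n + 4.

No, no such integer n in that range exists.

At n = 2, 4·2 + 4 = 12 ≡ 5 (mod 7), and each step in n adds 4, giving residues 5, 2, 6, 3 for n = 2, 3, 4, 5.
Since 0 is absent from this list, 7 ∤ 4n + 4 for every n with 2 ≤ n ≤ 5.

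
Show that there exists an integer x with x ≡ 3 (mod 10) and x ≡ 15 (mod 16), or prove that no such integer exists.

The moduli are not coprime: gcd(10, 16) = 2. Compatibility requires 2 ∣ (15 − 3) = 12, which holds, so solutions exist.
List candidates x ≡ 3 (mod 10): 3, 13, 23, 33, 43, 53, 63. Modulo 16 these are 3, 13, 7, 1, 11, 5, 15; 63 gives 15 as required.
Indeed 63 ≡ 3 (mod 10) and 63 ≡ 15 (mod 16).

x = 63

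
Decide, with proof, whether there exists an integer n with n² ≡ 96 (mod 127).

There is no such integer.

Apply Euler's criterion with the prime 127: 96 is a quadratic residue iff 96^63 ≡ 1 (mod 127), and a non-residue iff it is ≡ −1.
Squaring successively (mod 127): 96^2 = 9216 ≡ 72; 96^4 ≡ 72² = 5184 ≡ 104; 96^8 ≡ 104² = 10816 ≡ 21; 96^16 ≡ 21² = 441 ≡ 60; 96^32 ≡ 60² = 3600 ≡ 44.
Since 63 = 32 + 16 + 8 + 4 + 2 + 1, 96^63 ≡ 44 · 60 · 21 · 104 · 72 · 96; multiplying out mod 127: 44·60 = 2640 ≡ 100, then 100·21 = 2100 ≡ 68, then 68·104 = 7072 ≡ 87, then 87·72 = 6264 ≡ 41, then 41·96 = 3936 ≡ 126. Thus 96^63 ≡ 126 ≡ −1 (mod 127).
By Euler's criterion 96 is a quadratic non-residue mod 127: no n satisfies n² ≡ 96 (mod 127).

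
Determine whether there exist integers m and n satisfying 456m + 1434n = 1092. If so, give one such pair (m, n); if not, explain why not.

Since gcd(456, 1434) = 6 and 1092 = 6·182, Bézout's identity guarantees a solution.
Dividing through by 6 reduces the equation to 76m + 239n = 182.
Dividing repeatedly: 239 = 3·76 + 11, 76 = 6·11 + 10, 11 = 1·10 + 1, 10 = 10·1 + 0.
Back-substituting, 1 = 11 − 1·10 = 11 − (76 − 6·11) = −76 + 7·11 = −76 + 7·(239 − 3·76) = 7·239 − 22·76; that is, 76·(-22) + 239·7 = 1.
Multiplying through by 182: m = (-22)·182 = -4004, n = 7·182 = 1274 is a solution.
Adding 17·239 to m and subtracting 17·76 from n gives the tidier solution (59, -18).
Check: 456·59 + 1434·(-18) = 26904 − 25812 = 1092. ✓

m = 59, n = -18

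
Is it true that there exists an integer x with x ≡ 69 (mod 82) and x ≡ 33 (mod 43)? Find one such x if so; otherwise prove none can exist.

gcd(82, 43) = 1, so the Chinese Remainder Theorem guarantees exactly one residue class mod 3526 satisfying both.
Write x = 69 + 82t and require 69 + 82t ≡ 33 (mod 43), i.e. 82t ≡ 7 (mod 43).
82 ≡ 39 (mod 43), so this reads 39t ≡ 7 (mod 43). Since 39·32 = 1248 = 29·43 + 1, the inverse of 39 mod 43 is 32.
Therefore t ≡ 32·7 = 224 ≡ 9 (mod 43).
With t = 9: x = 69 + 82·9 = 807.
Verify: 807 = 9·82 + 69 and 807 = 18·43 + 33. ✓

x = 807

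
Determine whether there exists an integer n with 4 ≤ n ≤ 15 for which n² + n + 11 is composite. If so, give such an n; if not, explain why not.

n = 11

At n = 11: 11² + 11 + 11 = 143 = 11·13, which is composite.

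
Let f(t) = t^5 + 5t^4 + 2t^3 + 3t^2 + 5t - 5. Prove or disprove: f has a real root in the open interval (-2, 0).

Such a root exists.

f(-2) = 29 and f(0) = -5, which have opposite signs.
f is continuous everywhere (it is a polynomial), in particular on [-2, 0].
By the Intermediate Value Theorem, f takes the value 0 somewhere in the open interval.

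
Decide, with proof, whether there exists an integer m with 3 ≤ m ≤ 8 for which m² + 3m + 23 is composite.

m = 4

At m = 4: 4² + 3·4 + 23 = 51 = 3·17, which is composite.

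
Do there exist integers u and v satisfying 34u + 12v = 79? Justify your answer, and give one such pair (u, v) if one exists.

Both 34 and 12 are divisible by gcd(34, 12) = 2, hence so is any combination 34u + 12v.
But 79 is not a multiple of 2 (it leaves remainder 1).
Hence no integers u, v satisfy the equation.

No such integers exist.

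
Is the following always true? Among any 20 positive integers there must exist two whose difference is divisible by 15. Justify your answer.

Each integer lies in one of the 15 residue classes modulo 15.
Since 20 > 15, two of the 20 integers must share a residue class by the pigeonhole principle; call them a and b.
Then a ≡ b (mod 15), i.e. 15 ∣ (a − b).

Yes, this is always true.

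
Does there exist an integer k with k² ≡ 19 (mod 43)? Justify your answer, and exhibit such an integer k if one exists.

No such integer exists.

43 is prime, so by Euler's criterion 19 is a square mod 43 iff 19^((43−1)/2) = 19^21 ≡ 1 (mod 43).
Squaring successively (mod 43): 19^2 = 361 ≡ 17; 19^4 ≡ 17² = 289 ≡ 31; 19^8 ≡ 31² = 961 ≡ 15; 19^16 ≡ 15² = 225 ≡ 10.
Since 21 = 16 + 4 + 1, 19^21 ≡ 10 · 31 · 19; multiplying out mod 43: 10·31 = 310 ≡ 9, then 9·19 = 171 ≡ 42. Thus 19^21 ≡ 42 ≡ −1 (mod 43).
The value −1 means 19 is a non-residue modulo 43, so k² ≡ 19 (mod 43) is impossible.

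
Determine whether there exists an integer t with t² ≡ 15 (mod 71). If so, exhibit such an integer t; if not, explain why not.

t = 50

t = 50 works: 50² = 2500, and 2500 − 15 = 2485 = 35·71.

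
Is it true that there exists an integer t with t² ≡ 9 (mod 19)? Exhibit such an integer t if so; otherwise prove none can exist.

t = 16

Take t = 16. Then 16² = 256 = 13·19 + 9, so 16² ≡ 9 (mod 19).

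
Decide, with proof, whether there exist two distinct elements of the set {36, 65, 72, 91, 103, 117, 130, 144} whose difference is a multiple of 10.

Reduce each element modulo 10: 36↦6, 65↦5, 72↦2, 91↦1, 103↦3, 117↦7, 130↦0, 144↦4.
All 8 residues are distinct, so no two elements differ by a multiple of 10.

There is no such pair.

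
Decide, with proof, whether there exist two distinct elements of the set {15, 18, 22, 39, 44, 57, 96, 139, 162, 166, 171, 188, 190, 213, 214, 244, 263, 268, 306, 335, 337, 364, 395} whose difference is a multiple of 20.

The pair (15, 335) works.

Both 15 and 335 leave remainder 15 on division by 20; their difference 320 = 16·20 is a multiple of 20.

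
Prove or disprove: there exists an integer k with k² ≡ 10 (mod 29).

There is no such integer.

Apply Euler's criterion with the prime 29: 10 is a quadratic residue iff 10^14 ≡ 1 (mod 29), and a non-residue iff it is ≡ −1.
Squaring successively (mod 29): 10^2 = 100 ≡ 13; 10^4 ≡ 13² = 169 ≡ 24; 10^8 ≡ 24² = 576 ≡ 25.
Since 14 = 8 + 4 + 2, 10^14 ≡ 25 · 24 · 13; multiplying out mod 29: 25·24 = 600 ≡ 20, then 20·13 = 260 ≡ 28. Thus 10^14 ≡ 28 ≡ −1 (mod 29).
The value −1 means 10 is a non-residue modulo 29, so k² ≡ 10 (mod 29) is impossible.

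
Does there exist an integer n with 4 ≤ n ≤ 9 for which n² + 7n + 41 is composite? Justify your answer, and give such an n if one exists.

n = 9

At n = 9: 9² + 7·9 + 41 = 185 = 5·37, which is composite.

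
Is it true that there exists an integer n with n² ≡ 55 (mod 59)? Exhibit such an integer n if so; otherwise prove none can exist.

No such integer exists.

Apply Euler's criterion with the prime 59: 55 is a quadratic residue iff 55^29 ≡ 1 (mod 59), and a non-residue iff it is ≡ −1.
Squaring successively (mod 59): 55^2 = 3025 ≡ 16; 55^4 ≡ 16² = 256 ≡ 20; 55^8 ≡ 20² = 400 ≡ 46; 55^16 ≡ 46² = 2116 ≡ 51.
Since 29 = 16 + 8 + 4 + 1, 55^29 ≡ 51 · 46 · 20 · 55; multiplying out mod 59: 51·46 = 2346 ≡ 45, then 45·20 = 900 ≡ 15, then 15·55 = 825 ≡ 58. Thus 55^29 ≡ 58 ≡ −1 (mod 59).
By Euler's criterion 55 is a quadratic non-residue mod 59: no n satisfies n² ≡ 55 (mod 59).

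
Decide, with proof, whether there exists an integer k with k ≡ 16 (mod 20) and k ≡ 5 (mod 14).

Reduce both congruences modulo 2, which divides 20 and 14: they say k ≡ 16 (mod 2) and k ≡ 5 (mod 2).
However 16 ≡ 0 and 5 ≡ 1 (mod 2), and 0 ≠ 1.
Hence the system has no solution.

No such integer exists.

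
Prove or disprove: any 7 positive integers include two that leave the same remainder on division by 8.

No, the set {40, 41, 42, 43, 44, 45, 46} is a counterexample.

Consider the 7 integers 40, 41, …, 46. They lie in distinct residue classes modulo 8, since 7 ≤ 8.
So no two of them leave the same remainder on division by 8; the claim fails for this set.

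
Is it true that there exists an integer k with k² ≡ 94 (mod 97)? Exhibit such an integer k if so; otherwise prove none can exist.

Take k = 26. Then 26² = 676 = 6·97 + 94, so 26² ≡ 94 (mod 97).

k = 26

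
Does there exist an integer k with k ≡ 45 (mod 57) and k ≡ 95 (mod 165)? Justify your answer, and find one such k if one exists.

There is no such integer.

gcd(57, 165) = 3. If k ≡ 45 (mod 57) and k ≡ 95 (mod 165), then k ≡ 45 (mod 3) and k ≡ 95 (mod 3).
These are incompatible: 45 − 95 = -50 is not divisible by 3.
So no integer satisfies both congruences.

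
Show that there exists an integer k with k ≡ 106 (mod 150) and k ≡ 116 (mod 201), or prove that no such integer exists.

No such integer exists.

Reduce both congruences modulo 3, which divides 150 and 201: they say k ≡ 106 (mod 3) and k ≡ 116 (mod 3).
However 106 ≡ 1 and 116 ≡ 2 (mod 3), and 1 ≠ 2.
So no integer satisfies both congruences.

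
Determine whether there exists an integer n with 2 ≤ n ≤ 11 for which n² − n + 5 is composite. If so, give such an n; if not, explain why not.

At n = 9: 9² − 9 + 5 = 77 = 7·11, which is composite.

n = 9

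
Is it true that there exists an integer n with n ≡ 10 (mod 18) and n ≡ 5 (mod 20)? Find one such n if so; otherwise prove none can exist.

There is no such integer.

Both moduli are multiples of 2 = gcd(18, 20), so any solution would satisfy n ≡ 10 and n ≡ 5 modulo 2 simultaneously.
However 10 ≡ 0 and 5 ≡ 1 (mod 2), and 0 ≠ 1.
So no integer satisfies both congruences.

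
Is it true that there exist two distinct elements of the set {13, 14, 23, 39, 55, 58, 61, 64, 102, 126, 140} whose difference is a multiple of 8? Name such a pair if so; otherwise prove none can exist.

The pair (13, 61) works.

Reduce each element mod 8: 13↦5, 14↦6, 23↦7, 39↦7, 55↦7, 58↦2, 61↦5, 64↦0, 102↦6, 126↦6, 140↦4. The residue 5 repeats (at 13 and 61), and 61 − 13 = 48 = 6·8.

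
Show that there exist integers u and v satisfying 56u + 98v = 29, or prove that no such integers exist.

Both 56 and 98 are divisible by gcd(56, 98) = 14, hence so is any combination 56u + 98v.
But 29 = 14·2 + 1, so 14 ∤ 29.
So the equation is unsolvable over ℤ.

There are no such integers.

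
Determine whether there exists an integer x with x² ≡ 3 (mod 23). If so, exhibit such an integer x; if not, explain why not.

x = 7

Take x = 7. Then 7² = 49 = 2·23 + 3, so 7² ≡ 3 (mod 23).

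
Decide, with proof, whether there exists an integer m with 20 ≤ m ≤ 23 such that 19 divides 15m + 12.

Scanning upward from m = 20 gives 312, 327, none divisible by 19. At m = 22 we get 15·22 + 12 = 342, and 342 = 19·18.

m = 22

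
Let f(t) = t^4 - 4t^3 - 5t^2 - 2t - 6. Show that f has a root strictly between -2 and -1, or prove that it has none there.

Such a root exists.

f(-2) = 26 and f(-1) = -4, which have opposite signs.
f is continuous everywhere (it is a polynomial), in particular on [-2, -1].
By the Intermediate Value Theorem, f takes the value 0 somewhere in the open interval.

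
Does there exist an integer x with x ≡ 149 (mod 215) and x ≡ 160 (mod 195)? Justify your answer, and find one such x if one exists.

gcd(215, 195) = 5. If x ≡ 149 (mod 215) and x ≡ 160 (mod 195), then x ≡ 149 (mod 5) and x ≡ 160 (mod 5).
However 149 ≡ 4 and 160 ≡ 0 (mod 5), and 4 ≠ 0.
Therefore no such x exists.

There is no such integer.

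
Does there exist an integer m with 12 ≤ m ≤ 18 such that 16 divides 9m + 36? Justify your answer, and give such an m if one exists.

m = 12

At m = 12 we get 9·12 + 36 = 144, and 144 = 16·9.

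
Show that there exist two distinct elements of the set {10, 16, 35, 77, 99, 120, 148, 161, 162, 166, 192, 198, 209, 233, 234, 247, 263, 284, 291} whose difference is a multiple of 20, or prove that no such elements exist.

Residues mod 20: 10↦10, 16↦16, 35↦15, 77↦17, 99↦19, 120↦0, 148↦8, 161↦1, 162↦2, 166↦6, 192↦12, 198↦18, 209↦9, 233↦13, 234↦14, 247↦7, 263↦3, 284↦4, 291↦11.
All 19 residues are distinct, so no two elements differ by a multiple of 20.

No, no such pair exists.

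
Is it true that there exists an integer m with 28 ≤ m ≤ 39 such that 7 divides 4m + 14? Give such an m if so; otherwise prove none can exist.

Try m = 28: 4·28 + 14 = 126 = 18·7, which is divisible by 7.

m = 28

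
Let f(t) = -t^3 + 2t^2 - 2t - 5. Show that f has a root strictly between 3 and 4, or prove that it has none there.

Evaluate at the endpoints: f(3) = -20, f(4) = -45 — same sign (negative).
f'(t) = -3t^2 + 4t - 2 has discriminant 4² − 4·(-3)·(-2) = -8 < 0, so f' has no real roots and is negative for every real t.
Hence f is strictly decreasing on ℝ, and in particular on [3, 4]. A strictly monotone function with same-sign endpoint values stays negative on the whole interval, so f has no zero in (3, 4).

f has no root in that interval.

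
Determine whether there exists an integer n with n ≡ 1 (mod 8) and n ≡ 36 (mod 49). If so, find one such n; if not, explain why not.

n = 281

Since 8 and 49 share no common factor, CRT says the pair of congruences has a solution (unique mod 392).
Write n = 1 + 8t and require 1 + 8t ≡ 36 (mod 49), i.e. 8t ≡ 35 (mod 49).
Since 8·43 = 344 = 7·49 + 1, the inverse of 8 mod 49 is 43.
Therefore t ≡ 43·35 = 1505 ≡ 35 (mod 49).
Taking t = 35 gives n = 1 + 8·35 = 281.
Verify: 281 = 35·8 + 1 and 281 = 5·49 + 36. ✓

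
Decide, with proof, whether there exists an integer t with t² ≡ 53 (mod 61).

61 is prime, so by Euler's criterion 53 is a square mod 61 iff 53^((61−1)/2) = 53^30 ≡ 1 (mod 61).
Squaring successively (mod 61): 53^2 = 2809 ≡ 3; 53^4 ≡ 3² = 9 ≡ 9; 53^8 ≡ 9² = 81 ≡ 20; 53^16 ≡ 20² = 400 ≡ 34.
Since 30 = 16 + 8 + 4 + 2, 53^30 ≡ 34 · 20 · 9 · 3; multiplying out mod 61: 34·20 = 680 ≡ 9, then 9·9 = 81 ≡ 20, then 20·3 = 60 ≡ 60. Thus 53^30 ≡ 60 ≡ −1 (mod 61).
The value −1 means 53 is a non-residue modulo 61, so t² ≡ 53 (mod 61) is impossible.

No such integer exists.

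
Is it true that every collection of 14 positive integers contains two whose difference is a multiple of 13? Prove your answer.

Partition the integers by their residue mod 13; there are 13 classes.
With 14 integers and only 13 classes, the pigeonhole principle forces two of them, say a and b, into the same class.
Equal remainders mean a − b ≡ 0 (mod 13), so 13 divides their difference.

Yes, this is always true.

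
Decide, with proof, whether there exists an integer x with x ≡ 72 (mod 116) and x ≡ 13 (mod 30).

There is no such integer.

Both moduli are multiples of 2 = gcd(116, 30), so any solution would satisfy x ≡ 72 and x ≡ 13 modulo 2 simultaneously.
However 72 ≡ 0 and 13 ≡ 1 (mod 2), and 0 ≠ 1.
So no integer satisfies both congruences.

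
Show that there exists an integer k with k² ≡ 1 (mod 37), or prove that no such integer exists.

Take k = 36. Then 36² = 1296 = 35·37 + 1, so 36² ≡ 1 (mod 37).

k = 36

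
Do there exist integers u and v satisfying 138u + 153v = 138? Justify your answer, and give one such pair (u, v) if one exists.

u = 1, v = 0

gcd(138, 153) = 3, and 3 divides 138, so integer solutions exist.
Dividing through by 3 reduces the equation to 46u + 51v = 46.
Dividing repeatedly: 51 = 1·46 + 5, 46 = 9·5 + 1, 5 = 5·1 + 0.
Working back up the chain: 1 = 46 − 9·5 = 46 − 9·(51 − 1·46) = −9·51 + 10·46. So 46·10 + 51·(-9) = 1.
Times 46: 46·460 + 51·(-414) = 46, so (460, -414) solves it.
Shifting by a multiple of (51, −46) keeps it a solution: u = 460 − 9·51 = 1, v = -414 + 9·46 = 0.
Check: 138·1 + 153·0 = 138 + 0 = 138. ✓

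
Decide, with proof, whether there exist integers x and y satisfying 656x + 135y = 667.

x = 107, y = -515

656 and 135 are coprime, so 656x + 135y ranges over all of ℤ.
Run the Euclidean algorithm on 656 and 135: 656 = 4·135 + 116, 135 = 1·116 + 19, 116 = 6·19 + 2, 19 = 9·2 + 1, 2 = 2·1 + 0.
Unwinding: 1 = 19 − 9·2 = 19 − 9·(116 − 6·19) = −9·116 + 55·19 = −9·116 + 55·(135 − 1·116) = 55·135 − 64·116 = 55·135 − 64·(656 − 4·135) = −64·656 + 311·135, i.e. 656·(-64) + 135·311 = 1.
Times 667: 656·(-42688) + 135·207437 = 667, so (-42688, 207437) solves it.
Adding 317·135 to x and subtracting 317·656 from y gives the tidier solution (107, -515).
Check: 656·107 + 135·(-515) = 70192 − 69525 = 667. ✓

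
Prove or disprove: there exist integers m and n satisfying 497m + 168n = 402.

gcd(497, 168) = 7, so every integer of the form 497m + 168n is a multiple of 7.
However 402 leaves remainder 3 on division by 7.
So the equation is unsolvable over ℤ.

There are no such integers.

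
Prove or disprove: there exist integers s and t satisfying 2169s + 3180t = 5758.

No, no such integers exist.

Both 2169 and 3180 are divisible by gcd(2169, 3180) = 3, hence so is any combination 2169s + 3180t.
But 5758 is not a multiple of 3 (it leaves remainder 1).
So the equation is unsolvable over ℤ.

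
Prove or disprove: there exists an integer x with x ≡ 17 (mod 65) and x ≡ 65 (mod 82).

gcd(65, 82) = 1, so the Chinese Remainder Theorem guarantees exactly one residue class mod 5330 satisfying both.
Any solution of the first congruence is x = 17 + 65t; substituting into the second, 65t ≡ 65 − 17 ≡ 48 (mod 82).
To invert 65 modulo 82: 82 = 1·65 + 17, 65 = 3·17 + 14, 17 = 1·14 + 3, 14 = 4·3 + 2, 3 = 1·2 + 1, 2 = 2·1 + 0, and unwinding, 1 = 3 − 1·2 = 3 − (14 − 4·3) = −14 + 5·3 = −14 + 5·(17 − 1·14) = 5·17 − 6·14 = 5·17 − 6·(65 − 3·17) = −6·65 + 23·17 = −6·65 + 23·(82 − 1·65) = 23·82 − 29·65. Thus 65⁻¹ ≡ -29 ≡ 53 (mod 82).
Multiplying by 53: t ≡ 53·48 = 2544 ≡ 2 (mod 82).
Taking t = 2 gives x = 17 + 65·2 = 147.
Check: 147 mod 65 = 17, 147 mod 82 = 65. ✓

x = 147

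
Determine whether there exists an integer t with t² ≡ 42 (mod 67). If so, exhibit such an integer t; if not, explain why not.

67 is prime, so by Euler's criterion 42 is a square mod 67 iff 42^((67−1)/2) = 42^33 ≡ 1 (mod 67).
Squaring successively (mod 67): 42^2 = 1764 ≡ 22; 42^4 ≡ 22² = 484 ≡ 15; 42^8 ≡ 15² = 225 ≡ 24; 42^16 ≡ 24² = 576 ≡ 40; 42^32 ≡ 40² = 1600 ≡ 59.
Since 33 = 32 + 1, 42^33 ≡ 59 · 42; multiplying out mod 67: 59·42 = 2478 ≡ 66. Thus 42^33 ≡ 66 ≡ −1 (mod 67).
By Euler's criterion 42 is a quadratic non-residue mod 67: no t satisfies t² ≡ 42 (mod 67).

There is no such integer.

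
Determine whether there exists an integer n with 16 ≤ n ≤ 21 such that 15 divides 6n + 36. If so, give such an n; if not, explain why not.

Try n = 19: 6·19 + 36 = 150 = 10·15, which is divisible by 15.

n = 19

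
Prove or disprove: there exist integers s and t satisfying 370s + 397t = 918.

Since gcd(370, 397) = 1, every integer is an integer combination of 370 and 397.
Dividing repeatedly: 397 = 1·370 + 27, 370 = 13·27 + 19, 27 = 1·19 + 8, 19 = 2·8 + 3, 8 = 2·3 + 2, 3 = 1·2 + 1, 2 = 2·1 + 0.
Back-substituting, 1 = 3 − 1·2 = 3 − (8 − 2·3) = −8 + 3·3 = −8 + 3·(19 − 2·8) = 3·19 − 7·8 = 3·19 − 7·(27 − 1·19) = −7·27 + 10·19 = −7·27 + 10·(370 − 13·27) = 10·370 − 137·27 = 10·370 − 137·(397 − 1·370) = −137·397 + 147·370; that is, 370·147 + 397·(-137) = 1.
Multiplying through by 918: s = 147·918 = 134946, t = (-137)·918 = -125766 is a solution.
Shifting by a multiple of (397, −370) keeps it a solution: s = 134946 − 339·397 = 363, t = -125766 + 339·370 = -336.
Check: 370·363 + 397·(-336) = 134310 − 133392 = 918. ✓

s = 363, t = -336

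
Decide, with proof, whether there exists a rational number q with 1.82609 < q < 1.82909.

Look for a denominator N such that an integer falls strictly between N·1.82609 and N·1.82909. N = 29 works: 29·1.82609 = 52.95661 < 53 < 53.04361 = 29·1.82909.
Dividing back, 1.82609 < 53/29 < 1.82909, and 53/29 is rational.

q = 53/29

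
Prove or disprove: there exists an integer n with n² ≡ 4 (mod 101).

n = 2

Take n = 2. Then 2² = 4, and since 0 ≤ 4 < 101 this is already reduced: 2² ≡ 4 (mod 101).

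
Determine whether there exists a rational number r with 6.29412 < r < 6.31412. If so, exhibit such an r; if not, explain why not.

r = 63/10

Scale by 10: the interval becomes (62.94120, 63.14120), which contains the integer 63.
Hence 63/10 is a rational number with 6.29412 < 63/10 < 6.31412.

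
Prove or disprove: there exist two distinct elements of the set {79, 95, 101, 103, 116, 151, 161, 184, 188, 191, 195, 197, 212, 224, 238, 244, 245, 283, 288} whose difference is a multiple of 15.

The pair (79, 184) works.

Reduce each element mod 15: 79↦4, 95↦5, 101↦11, 103↦13, 116↦11, 151↦1, 161↦11, 184↦4, 188↦8, 191↦11, 195↦0, 197↦2, 212↦2, 224↦14, 238↦13, 244↦4, 245↦5, 283↦13, 288↦3. The residue 4 repeats (at 79 and 184), and 184 − 79 = 105 = 7·15.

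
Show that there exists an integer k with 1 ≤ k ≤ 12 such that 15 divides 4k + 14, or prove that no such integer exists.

Try k = 4: 4·4 + 14 = 30 = 2·15, which is divisible by 15.

k = 4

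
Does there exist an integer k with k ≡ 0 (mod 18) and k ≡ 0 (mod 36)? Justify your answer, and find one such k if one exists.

k = 0

gcd(18, 36) = 18. A simultaneous solution exists iff 0 ≡ 0 (mod 18); here 0 mod 18 = 0 = 0 mod 18, so it does.
The smallest candidate k = 0 works directly: 0 ≡ 0 (mod 36).
Verify: 0 = 0·18 + 0 and 0 = 0·36 + 0. ✓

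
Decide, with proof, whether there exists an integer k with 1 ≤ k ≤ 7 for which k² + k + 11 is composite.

No, no such integer k in that range exists.

The values for k = 1, 2, …, 7 are 13, 17, 23, 31, 41, 53, 67, and each of these is prime.
So no value in the range makes the expression composite.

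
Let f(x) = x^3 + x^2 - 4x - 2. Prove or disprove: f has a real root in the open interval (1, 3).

Yes, f has a root in the interval.

f(1) = -4 and f(3) = 22, which have opposite signs.
Since f is a polynomial it is continuous on [1, 3].
By the Intermediate Value Theorem f must vanish at some point of (1, 3).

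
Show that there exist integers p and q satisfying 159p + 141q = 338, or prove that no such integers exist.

There are no such integers.

Any value of 159p + 141q is a multiple of gcd(159, 141) = 3.
But 338 is not a multiple of 3 (it leaves remainder 2).
Hence no integers p, q satisfy the equation.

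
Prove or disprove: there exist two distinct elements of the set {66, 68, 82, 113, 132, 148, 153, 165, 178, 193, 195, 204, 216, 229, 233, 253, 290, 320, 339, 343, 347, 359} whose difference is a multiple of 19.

82 mod 19 = 6 and 253 mod 19 = 6, so 253 − 82 = 171 = 9·19.

Yes: 82 and 253.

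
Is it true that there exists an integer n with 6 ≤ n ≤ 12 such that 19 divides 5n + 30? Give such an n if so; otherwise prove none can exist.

No such integer n in that range exists.

The values of 5n + 30 for n = 6, 7, …, 12 are 60, 65, 70, 75, 80, 85, 90; reduced mod 19 these are 3, 8, 13, 18, 4, 9, 14.
Since 0 is absent from this list, 19 ∤ 5n + 30 for every n with 6 ≤ n ≤ 12.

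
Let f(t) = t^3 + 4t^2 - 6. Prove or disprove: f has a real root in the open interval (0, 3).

f(0) = -6 and f(3) = 57, which have opposite signs.
As a polynomial, f is continuous on every closed interval.
By the Intermediate Value Theorem f must vanish at some point of (0, 3).

Such a root exists.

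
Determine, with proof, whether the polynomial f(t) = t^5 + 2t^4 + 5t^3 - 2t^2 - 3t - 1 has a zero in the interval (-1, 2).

Such a root exists.

f(-1) = -4 and f(2) = 89, which have opposite signs.
f is continuous everywhere (it is a polynomial), in particular on [-1, 2].
By the Intermediate Value Theorem f must vanish at some point of (-1, 2).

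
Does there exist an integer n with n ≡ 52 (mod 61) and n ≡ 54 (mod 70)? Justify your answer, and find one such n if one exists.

n = 3834

Since 61 and 70 share no common factor, CRT says the pair of congruences has a solution (unique mod 4270).
Write n = 52 + 61t and require 52 + 61t ≡ 54 (mod 70), i.e. 61t ≡ 2 (mod 70).
To invert 61 modulo 70: 70 = 1·61 + 9, 61 = 6·9 + 7, 9 = 1·7 + 2, 7 = 3·2 + 1, 2 = 2·1 + 0, and unwinding, 1 = 7 − 3·2 = 7 − 3·(9 − 1·7) = −3·9 + 4·7 = −3·9 + 4·(61 − 6·9) = 4·61 − 27·9 = 4·61 − 27·(70 − 1·61) = −27·70 + 31·61. Thus 61⁻¹ ≡ 31 (mod 70).
Multiplying by 31: t ≡ 31·2 = 62 (mod 70).
With t = 62: n = 52 + 61·62 = 3834.
Check: 3834 mod 61 = 52, 3834 mod 70 = 54. ✓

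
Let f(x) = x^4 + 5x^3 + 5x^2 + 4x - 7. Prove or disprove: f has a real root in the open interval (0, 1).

f(0) = -7 and f(1) = 8, which have opposite signs.
Since f is a polynomial it is continuous on [0, 1].
By the Intermediate Value Theorem, f takes the value 0 somewhere in the open interval.

Such a root exists.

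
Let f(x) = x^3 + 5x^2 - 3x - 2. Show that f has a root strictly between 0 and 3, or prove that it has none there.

f(0) = -2 and f(3) = 61, which have opposite signs.
As a polynomial, f is continuous on every closed interval.
By the Intermediate Value Theorem, f takes the value 0 somewhere in the open interval.

Such a root exists.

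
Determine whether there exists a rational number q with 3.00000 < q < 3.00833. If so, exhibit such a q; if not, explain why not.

q = 364/121

Look for a denominator N such that an integer falls strictly between N·3.00000 and N·3.00833. N = 121 works: 121·3.00000 = 363.00000 < 364 < 364.00793 = 121·3.00833.
So q = 364/121 works: it is a ratio of integers, and dividing 121·3.00000 < 364 < 121·3.00833 through by 121 gives 3.00000 < 364/121 < 3.00833.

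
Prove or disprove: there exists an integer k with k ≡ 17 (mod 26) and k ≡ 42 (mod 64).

No, no such integer exists.

Both moduli are multiples of 2 = gcd(26, 64), so any solution would satisfy k ≡ 17 and k ≡ 42 modulo 2 simultaneously.
These are incompatible: 17 − 42 = -25 is not divisible by 2.
Therefore no such k exists.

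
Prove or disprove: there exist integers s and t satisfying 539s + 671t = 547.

Any value of 539s + 671t is a multiple of gcd(539, 671) = 11.
But 547 is not a multiple of 11 (it leaves remainder 8).
So the equation is unsolvable over ℤ.

There are no such integers.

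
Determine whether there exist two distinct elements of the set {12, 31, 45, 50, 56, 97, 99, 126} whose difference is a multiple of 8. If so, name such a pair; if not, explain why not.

No, no such pair exists.

Two integers differ by a multiple of 8 exactly when they have the same residue mod 8. The residues are 12↦4, 31↦7, 45↦5, 50↦2, 56↦0, 97↦1, 99↦3, 126↦6.
These 8 residues are pairwise different, hence no difference of two elements is divisible by 8.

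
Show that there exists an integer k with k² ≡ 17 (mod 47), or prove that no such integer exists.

Take k = 8. Then 8² = 64 = 1·47 + 17, so 8² ≡ 17 (mod 47).

k = 8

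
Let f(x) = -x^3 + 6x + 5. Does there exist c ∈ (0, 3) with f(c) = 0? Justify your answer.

f(0) = 5 and f(3) = -4, which have opposite signs.
As a polynomial, f is continuous on every closed interval.
So by the Intermediate Value Theorem there is a c strictly between 0 and 3 with f(c) = 0.

Yes, such a c exists.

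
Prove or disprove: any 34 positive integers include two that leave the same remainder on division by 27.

Partition the integers by their residue mod 27; there are 27 classes.
Since 34 > 27, two of the 34 integers must share a residue class by the pigeonhole principle; call them a and b.
That is, a and b leave the same remainder on division by 27, as claimed.

True.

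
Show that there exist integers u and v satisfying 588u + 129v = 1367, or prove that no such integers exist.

gcd(588, 129) = 3, so every integer of the form 588u + 129v is a multiple of 3.
But 1367 is not a multiple of 3 (it leaves remainder 2).
Therefore 588u + 129v = 1367 has no solution in integers.

There are no such integers.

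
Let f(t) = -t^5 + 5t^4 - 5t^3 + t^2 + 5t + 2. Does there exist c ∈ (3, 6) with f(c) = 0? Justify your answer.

f(3) = 53 and f(6) = -2308, which have opposite signs.
As a polynomial, f is continuous on every closed interval.
So by the Intermediate Value Theorem there is a c strictly between 3 and 6 with f(c) = 0.

Yes, f has a root in the interval.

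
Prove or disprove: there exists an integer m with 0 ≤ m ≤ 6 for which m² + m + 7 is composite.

m = 1

At m = 1: 1² + 1 + 7 = 9 = 3·3, which is composite.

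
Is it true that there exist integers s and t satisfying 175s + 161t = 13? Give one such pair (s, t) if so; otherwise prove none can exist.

There are no such integers.

Any value of 175s + 161t is a multiple of gcd(175, 161) = 7.
But 13 is not a multiple of 7 (it leaves remainder 6).
So the equation is unsolvable over ℤ.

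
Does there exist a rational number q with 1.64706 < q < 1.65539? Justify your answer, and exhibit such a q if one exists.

Multiplying by 20: 20·1.64706 = 32.94120 and 20·1.65539 = 33.10780, so the integer 33 lies strictly between them.
So q = 33/20 works: it is a ratio of integers, and dividing 20·1.64706 < 33 < 20·1.65539 through by 20 gives 1.64706 < 33/20 < 1.65539.

q = 33/20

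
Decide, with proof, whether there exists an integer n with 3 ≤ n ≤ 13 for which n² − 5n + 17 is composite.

n = 13

At n = 13: 13² − 5·13 + 17 = 121 = 11·11, which is composite.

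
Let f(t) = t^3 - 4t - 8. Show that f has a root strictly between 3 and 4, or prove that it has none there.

f(3) = 7 and f(4) = 40, both positive, so a sign-change argument is unavailable; we show f keeps this sign on the whole interval.
Substitute t = 3 + u, where 0 < u < 1 on the interval. Expanding, f(3 + u) = u^3 + 9u^2 + 23u + 7.
All 4 nonzero coefficients of this polynomial in u are positive; hence for u > 0 the value is a sum of positive terms (the constant 7 among them).
Therefore f(t) > 0 throughout (3, 4), and f has no zero there.

No.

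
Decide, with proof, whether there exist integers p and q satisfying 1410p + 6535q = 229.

There are no such integers.

gcd(1410, 6535) = 5, so every integer of the form 1410p + 6535q is a multiple of 5.
However 229 leaves remainder 4 on division by 5.
Hence no integers p, q satisfy the equation.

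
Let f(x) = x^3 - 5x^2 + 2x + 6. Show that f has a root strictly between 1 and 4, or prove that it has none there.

f(1) = 4 and f(4) = -2, which have opposite signs.
f is continuous everywhere (it is a polynomial), in particular on [1, 4].
By the Intermediate Value Theorem f must vanish at some point of (1, 4).

Yes, f has a root in the interval.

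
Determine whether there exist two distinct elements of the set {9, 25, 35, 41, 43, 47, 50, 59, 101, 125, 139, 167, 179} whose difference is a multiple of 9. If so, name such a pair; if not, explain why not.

The pair (25, 43) works.

25 mod 9 = 7 and 43 mod 9 = 7, so 43 − 25 = 18 = 2·9.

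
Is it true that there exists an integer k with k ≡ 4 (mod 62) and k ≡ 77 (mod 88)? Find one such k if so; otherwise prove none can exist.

No, no such integer exists.

gcd(62, 88) = 2. If k ≡ 4 (mod 62) and k ≡ 77 (mod 88), then k ≡ 4 (mod 2) and k ≡ 77 (mod 2).
But 4 mod 2 = 0 while 77 mod 2 = 1, a contradiction.
Hence the system has no solution.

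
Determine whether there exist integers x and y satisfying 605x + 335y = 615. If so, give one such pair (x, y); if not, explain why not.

x = 6, y = -9

gcd(605, 335) = 5, and 5 divides 615, so integer solutions exist.
Dividing through by 5 reduces the equation to 121x + 67y = 123.
Run the Euclidean algorithm on 121 and 67: 121 = 1·67 + 54, 67 = 1·54 + 13, 54 = 4·13 + 2, 13 = 6·2 + 1, 2 = 2·1 + 0.
Working back up the chain: 1 = 13 − 6·2 = 13 − 6·(54 − 4·13) = −6·54 + 25·13 = −6·54 + 25·(67 − 1·54) = 25·67 − 31·54 = 25·67 − 31·(121 − 1·67) = −31·121 + 56·67. So 121·(-31) + 67·56 = 1.
Multiplying through by 123: x = (-31)·123 = -3813, y = 56·123 = 6888 is a solution.
Adding 57·67 to x and subtracting 57·121 from y gives the tidier solution (6, -9).
Check: 605·6 + 335·(-9) = 3630 − 3015 = 615. ✓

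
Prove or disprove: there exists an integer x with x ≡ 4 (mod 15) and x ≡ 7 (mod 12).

x = 19

The moduli are not coprime: gcd(15, 12) = 3. Compatibility requires 3 ∣ (7 − 4) = 3, which holds, so solutions exist.
List candidates x ≡ 4 (mod 15): 4, 19. Modulo 12 these are 4, 7; 19 gives 7 as required.
Check: 19 mod 15 = 4, 19 mod 12 = 7. ✓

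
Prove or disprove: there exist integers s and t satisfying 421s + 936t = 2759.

s = 11, t = -2

421 and 936 are coprime, so 421s + 936t ranges over all of ℤ.
Run the Euclidean algorithm on 936 and 421: 936 = 2·421 + 94, 421 = 4·94 + 45, 94 = 2·45 + 4, 45 = 11·4 + 1, 4 = 4·1 + 0.
Back-substituting, 1 = 45 − 11·4 = 45 − 11·(94 − 2·45) = −11·94 + 23·45 = −11·94 + 23·(421 − 4·94) = 23·421 − 103·94 = 23·421 − 103·(936 − 2·421) = −103·936 + 229·421; that is, 421·229 + 936·(-103) = 1.
Scaling by 2759 gives the particular solution (s, t) = (631811, -284177).
The general solution is s = 631811 + 936k, t = -284177 − 421k; taking k = -675 gives the smaller pair s = 11, t = -2.
Check: 421·11 + 936·(-2) = 4631 − 1872 = 2759. ✓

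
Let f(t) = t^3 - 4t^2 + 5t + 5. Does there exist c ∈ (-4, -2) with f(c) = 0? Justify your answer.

f(-4) = -143 and f(-2) = -29, both negative, so a sign-change argument is unavailable; we show f keeps this sign on the whole interval.
Shift to the endpoint -2: with t = -2 − u (0 < u < 2), one computes f(-2 − u) = -u^3 - 10u^2 - 33u - 29.
All 4 nonzero coefficients of this polynomial in u are negative; hence for u > 0 the value is a sum of negative terms (the constant -29 among them).
Therefore f(t) < 0 throughout (-4, -2), and f has no zero there.

No.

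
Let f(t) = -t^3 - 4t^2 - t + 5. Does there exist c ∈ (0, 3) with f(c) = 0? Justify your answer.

f(0) = 5 and f(3) = -61, which have opposite signs.
f is continuous everywhere (it is a polynomial), in particular on [0, 3].
By the Intermediate Value Theorem, f takes the value 0 somewhere in the open interval.

Yes, such a c exists.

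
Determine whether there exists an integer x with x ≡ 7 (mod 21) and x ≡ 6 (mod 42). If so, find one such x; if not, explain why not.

Both moduli are multiples of 21 = gcd(21, 42), so any solution would satisfy x ≡ 7 and x ≡ 6 modulo 21 simultaneously.
These are incompatible: 7 − 6 = 1 is not divisible by 21.
So no integer satisfies both congruences.

No, no such integer exists.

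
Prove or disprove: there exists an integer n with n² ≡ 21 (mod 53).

No such integer exists.

Apply Euler's criterion with the prime 53: 21 is a quadratic residue iff 21^26 ≡ 1 (mod 53), and a non-residue iff it is ≡ −1.
Squaring successively (mod 53): 21^2 = 441 ≡ 17; 21^4 ≡ 17² = 289 ≡ 24; 21^8 ≡ 24² = 576 ≡ 46; 21^16 ≡ 46² = 2116 ≡ 49.
Since 26 = 16 + 8 + 2, 21^26 ≡ 49 · 46 · 17; multiplying out mod 53: 49·46 = 2254 ≡ 28, then 28·17 = 476 ≡ 52. Thus 21^26 ≡ 52 ≡ −1 (mod 53).
By Euler's criterion 21 is a quadratic non-residue mod 53: no n satisfies n² ≡ 21 (mod 53).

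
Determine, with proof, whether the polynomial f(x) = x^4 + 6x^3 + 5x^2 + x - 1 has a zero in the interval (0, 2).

Yes, f has a root in the interval.

f(0) = -1 and f(2) = 85, which have opposite signs.
Since f is a polynomial it is continuous on [0, 2].
By the Intermediate Value Theorem f must vanish at some point of (0, 2).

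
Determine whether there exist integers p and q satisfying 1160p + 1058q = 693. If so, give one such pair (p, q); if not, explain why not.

Both 1160 and 1058 are divisible by gcd(1160, 1058) = 2, hence so is any combination 1160p + 1058q.
But 693 = 2·346 + 1, so 2 ∤ 693.
Therefore 1160p + 1058q = 693 has no solution in integers.

No such integers exist.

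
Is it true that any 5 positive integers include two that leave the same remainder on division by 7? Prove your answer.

No, the set {27, 28, 29, 30, 31} is a counterexample.

Try 5 consecutive integers, 27, 28, …, 31. Their remainders mod 7 are 6, 0, 1, 2, 3 — pairwise different, as any 5 ≤ 7 consecutive integers have distinct residues.
So no two of them leave the same remainder on division by 7; the claim fails for this set.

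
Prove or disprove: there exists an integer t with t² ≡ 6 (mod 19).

t = 14 works: 14² = 196, and 196 − 6 = 190 = 10·19.

t = 14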